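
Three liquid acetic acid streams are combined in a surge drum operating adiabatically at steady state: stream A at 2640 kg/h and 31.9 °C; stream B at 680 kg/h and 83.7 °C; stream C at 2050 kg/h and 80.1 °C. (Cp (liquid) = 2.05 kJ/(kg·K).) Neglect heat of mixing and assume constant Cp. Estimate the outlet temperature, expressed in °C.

No heat crosses the boundary, so H_out = H_in.
T_out = Σ ṁᵢCp,ᵢTᵢ / Σ ṁᵢCp,ᵢ
      = 625940 / 11008 = 56.86 °C

T_out = 56.9 °C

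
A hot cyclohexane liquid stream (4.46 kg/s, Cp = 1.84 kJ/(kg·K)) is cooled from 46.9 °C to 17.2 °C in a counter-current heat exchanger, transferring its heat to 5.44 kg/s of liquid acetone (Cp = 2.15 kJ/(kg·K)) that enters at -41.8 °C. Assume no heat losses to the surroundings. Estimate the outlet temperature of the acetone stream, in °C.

T_c,out = -21.0 °C

Heat released by hot stream: Q = 4.46 × 1.84 × (46.9 − 17.2) = 243.73 kJ/s
Energy balance on cold side (adiabatic exchanger): Q = ṁ_c·Cp_c·(T_c,out − T_c,in)
T_c,out = -41.8 + 243.73/(5.44 × 2.15) = -20.961 °C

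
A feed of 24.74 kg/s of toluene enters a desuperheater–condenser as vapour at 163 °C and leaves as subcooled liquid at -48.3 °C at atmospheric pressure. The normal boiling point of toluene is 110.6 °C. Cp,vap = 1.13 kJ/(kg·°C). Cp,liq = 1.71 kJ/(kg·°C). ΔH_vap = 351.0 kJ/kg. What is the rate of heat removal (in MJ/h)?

vapour 163→110.6 °C: -59.212 kJ/kg
condensation at 110.6 °C: -351 kJ/kg
liquid 110.6→-48.3 °C: -271.72 kJ/kg
Δh = -59.212 + -351 + -271.72 = -681.93 kJ/kg
Q = ṁ·Δh = 24.74 kg/s × -681.93 kJ/kg = -16871 kJ/s
|Q| = 16871 kW = 60736 MJ/h

Q_c = 60700 MJ/h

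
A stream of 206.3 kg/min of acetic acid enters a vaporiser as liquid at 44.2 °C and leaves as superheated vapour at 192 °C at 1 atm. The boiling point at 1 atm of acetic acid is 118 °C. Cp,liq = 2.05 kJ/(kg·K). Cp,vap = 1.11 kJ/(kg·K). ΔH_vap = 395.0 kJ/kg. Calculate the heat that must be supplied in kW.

Q = 2160 kW

liquid 44.2→118 °C: 151.29 kJ/kg
vaporisation at 118 °C: 395 kJ/kg
vapour 118→192 °C: 82.14 kJ/kg
Δh = 151.29 + 395 + 82.14 = 628.43 kJ/kg
Q = ṁ·Δh = 206.3 kg/min × 628.43 kJ/kg = 129650 kJ/min
|Q| = 2160.8 kW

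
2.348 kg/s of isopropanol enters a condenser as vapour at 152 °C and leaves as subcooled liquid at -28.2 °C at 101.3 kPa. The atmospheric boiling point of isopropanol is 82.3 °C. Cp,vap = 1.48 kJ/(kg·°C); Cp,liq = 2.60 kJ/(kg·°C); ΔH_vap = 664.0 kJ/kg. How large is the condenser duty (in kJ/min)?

vapour 152→82.3 °C: -103.16 kJ/kg
condensation at 82.3 °C: -664 kJ/kg
liquid 82.3→-28.2 °C: -287.3 kJ/kg
Δh = -103.16 + -664 + -287.3 = -1054.5 kJ/kg
Q = ṁ·Δh = 2.348 kg/s × -1054.5 kJ/kg = -2475.9 kJ/s
|Q| = 2475.9 kW = 148550 kJ/min

Q_c = 149000 kJ/min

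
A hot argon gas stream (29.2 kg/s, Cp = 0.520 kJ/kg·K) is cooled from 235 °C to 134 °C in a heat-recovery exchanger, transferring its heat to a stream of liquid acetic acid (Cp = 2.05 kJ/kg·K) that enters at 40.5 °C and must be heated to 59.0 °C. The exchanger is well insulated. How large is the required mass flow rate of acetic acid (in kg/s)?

ṁ_c = 40.4 kg/s

Heat released by hot stream: Q = 29.2 × 0.520 × (235 − 134) = 1533.6 kJ/s
Energy balance on cold side (adiabatic exchanger): Q = ṁ_c·Cp_c·(T_c,out − T_c,in)
ṁ_c = 1533.6 / [2.05 × (59.0 − 40.5)] = 40.437 kg/s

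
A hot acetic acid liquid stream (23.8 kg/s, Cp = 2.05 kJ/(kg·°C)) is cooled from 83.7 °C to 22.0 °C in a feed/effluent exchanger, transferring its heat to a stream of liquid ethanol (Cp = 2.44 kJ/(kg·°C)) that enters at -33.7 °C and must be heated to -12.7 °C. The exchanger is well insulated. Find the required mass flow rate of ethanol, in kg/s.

Heat released by hot stream: Q = 23.8 × 2.05 × (83.7 − 22.0) = 3010.3 kJ/s
Energy balance on cold side (adiabatic exchanger): Q = ṁ_c·Cp_c·(T_c,out − T_c,in)
ṁ_c = 3010.3 / [2.44 × (-12.7 − -33.7)] = 58.75 kg/s

ṁ_c = 58.7 kg/s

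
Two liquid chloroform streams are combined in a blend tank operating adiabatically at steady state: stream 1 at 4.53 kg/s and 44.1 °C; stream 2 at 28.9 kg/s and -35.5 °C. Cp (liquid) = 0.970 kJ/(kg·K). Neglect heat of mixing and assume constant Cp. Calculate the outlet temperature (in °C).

T_out = -24.7 °C

No heat crosses the boundary, so H_out = H_in.
T_out = Σ ṁᵢCp,ᵢTᵢ / Σ ṁᵢCp,ᵢ
      = -801.39 / 32.427 = -24.714 °C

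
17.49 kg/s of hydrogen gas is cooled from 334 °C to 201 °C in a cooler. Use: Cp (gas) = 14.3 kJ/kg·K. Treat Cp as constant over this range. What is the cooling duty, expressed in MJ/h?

Q = ṁ·Cp·ΔT = 17.49 × 14.3 × (201 − 334) = -33264 kJ/s
Cooling duty = 119750 MJ/h

Q_c = 120000 MJ/h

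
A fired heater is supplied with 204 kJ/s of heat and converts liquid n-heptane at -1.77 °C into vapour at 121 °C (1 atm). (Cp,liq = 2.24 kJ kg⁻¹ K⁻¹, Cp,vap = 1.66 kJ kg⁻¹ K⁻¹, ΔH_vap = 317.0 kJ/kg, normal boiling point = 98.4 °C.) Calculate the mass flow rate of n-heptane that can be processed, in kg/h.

Δh = 2.24×(98.4−-1.77) + 317.0 + 1.66×(121−98.4) = 578.9 kJ/kg
Q = 204 kJ/s = 204 kJ/s = 734400 kJ/h
ṁ = Q/Δh = 734400 / 578.9 = 1268.6 kg/h

ṁ = 1270 kg/h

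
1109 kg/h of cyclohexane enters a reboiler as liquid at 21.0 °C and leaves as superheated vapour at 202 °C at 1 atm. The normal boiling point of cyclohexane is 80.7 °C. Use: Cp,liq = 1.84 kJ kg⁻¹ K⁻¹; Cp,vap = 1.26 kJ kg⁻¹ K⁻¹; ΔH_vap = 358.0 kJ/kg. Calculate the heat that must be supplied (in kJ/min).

Q = 11500 kJ/min

liquid 21.0→80.7 °C: 109.85 kJ/kg
vaporisation at 80.7 °C: 358 kJ/kg
vapour 80.7→202 °C: 152.84 kJ/kg
Δh = 109.85 + 358 + 152.84 = 620.69 kJ/kg
Q = ṁ·Δh = 1109 kg/h × 620.69 kJ/kg = 688340 kJ/h
|Q| = 191.21 kW = 11472 kJ/min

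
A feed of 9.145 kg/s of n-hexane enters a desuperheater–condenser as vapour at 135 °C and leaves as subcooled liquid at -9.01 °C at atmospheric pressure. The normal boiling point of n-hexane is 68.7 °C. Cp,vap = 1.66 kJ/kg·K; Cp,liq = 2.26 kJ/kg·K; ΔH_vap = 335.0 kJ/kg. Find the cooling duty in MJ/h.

vapour 135→68.7 °C: -110.06 kJ/kg
condensation at 68.7 °C: -335 kJ/kg
liquid 68.7→-9.01 °C: -175.62 kJ/kg
Δh = -110.06 + -335 + -175.62 = -620.68 kJ/kg
Q = ṁ·Δh = 9.145 kg/s × -620.68 kJ/kg = -5676.1 kJ/s
|Q| = 5676.1 kW = 20434 MJ/h

Q_c = 20400 MJ/h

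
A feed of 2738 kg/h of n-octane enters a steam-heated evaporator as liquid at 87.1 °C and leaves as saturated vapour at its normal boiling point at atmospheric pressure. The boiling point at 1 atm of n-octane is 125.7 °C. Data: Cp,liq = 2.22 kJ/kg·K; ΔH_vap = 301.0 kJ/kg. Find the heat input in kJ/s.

Q = 294 kJ/s

liquid 87.1→125.7 °C: 85.692 kJ/kg
vaporisation at 125.7 °C: 301 kJ/kg
Δh = 85.692 + 301 = 386.69 kJ/kg
Q = ṁ·Δh = 2738 kg/h × 386.69 kJ/kg = 1.0588e+06 kJ/h
|Q| = 294.1 kW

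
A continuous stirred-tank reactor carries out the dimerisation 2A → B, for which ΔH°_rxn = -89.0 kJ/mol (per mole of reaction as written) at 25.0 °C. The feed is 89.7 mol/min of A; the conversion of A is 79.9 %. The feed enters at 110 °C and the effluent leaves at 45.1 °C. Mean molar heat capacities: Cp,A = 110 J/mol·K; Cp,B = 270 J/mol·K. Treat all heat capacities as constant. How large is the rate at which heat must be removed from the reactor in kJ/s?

Q_out = 63.2 kJ/s

Extent of reaction ξ = 0.799 × 89.7 / 2 = 35.835 mol/min
Reaction term: ξ·ΔH°_rxn = 35.835 × -89.0 = -3189.3 kJ/min
Sensible, feed 110→25 °C: -838.7 kJ/min
Outlet flows (mol/min): A 18.03, B 35.835
Sensible, products 25→45.1 °C: 234.34 kJ/min
Q = ΔH = -3793.7 kJ/min = -63.228 kW
Heat removed = 63.228 kJ/s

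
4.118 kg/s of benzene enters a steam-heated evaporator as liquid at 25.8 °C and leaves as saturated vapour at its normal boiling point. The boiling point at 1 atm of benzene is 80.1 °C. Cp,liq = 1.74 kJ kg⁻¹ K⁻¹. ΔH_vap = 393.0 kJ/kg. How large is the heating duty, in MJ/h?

liquid 25.8→80.1 °C: 94.482 kJ/kg
vaporisation at 80.1 °C: 393 kJ/kg
Δh = 94.482 + 393 = 487.48 kJ/kg
Q = ṁ·Δh = 4.118 kg/s × 487.48 kJ/kg = 2007.5 kJ/s
|Q| = 2007.5 kW = 7226.8 MJ/h

Q = 7230 MJ/h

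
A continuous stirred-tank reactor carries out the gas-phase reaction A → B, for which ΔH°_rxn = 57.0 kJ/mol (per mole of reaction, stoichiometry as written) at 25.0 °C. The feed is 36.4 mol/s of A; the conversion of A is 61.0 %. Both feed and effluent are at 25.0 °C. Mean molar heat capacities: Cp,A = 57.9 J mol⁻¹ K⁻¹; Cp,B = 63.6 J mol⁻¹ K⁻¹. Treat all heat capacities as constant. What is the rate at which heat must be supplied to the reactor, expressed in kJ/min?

Extent of reaction ξ = 0.610 × 36.4 = 22.204 mol/s
Reaction term: ξ·ΔH°_rxn = 22.204 × 57.0 = 1265.6 kJ/s
Q = ΔH = 1265.6 kJ/s = 1265.6 kW
Heat supplied = 75938 kJ/min

Q_in = 75900 kJ/min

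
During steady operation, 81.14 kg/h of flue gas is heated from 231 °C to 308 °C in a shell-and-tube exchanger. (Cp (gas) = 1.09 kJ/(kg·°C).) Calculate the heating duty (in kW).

Q = ṁ·Cp·ΔT = 81.14 × 1.09 × (308 − 231) = 6810.1 kJ/h
Converting: 6810.1 / 3600 s = 1.8917 kW

Q = 1.89 kW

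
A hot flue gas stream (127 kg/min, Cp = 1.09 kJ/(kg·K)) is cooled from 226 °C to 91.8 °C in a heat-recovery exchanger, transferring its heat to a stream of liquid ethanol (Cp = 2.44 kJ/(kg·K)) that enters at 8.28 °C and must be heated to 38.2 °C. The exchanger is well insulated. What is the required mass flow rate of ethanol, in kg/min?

Heat released by hot stream: Q = 127 × 1.09 × (226 − 91.8) = 18577 kJ/min
Energy balance on cold side (adiabatic exchanger): Q = ṁ_c·Cp_c·(T_c,out − T_c,in)
ṁ_c = 18577 / [2.44 × (38.2 − 8.28)] = 254.47 kg/min

ṁ_c = 254 kg/min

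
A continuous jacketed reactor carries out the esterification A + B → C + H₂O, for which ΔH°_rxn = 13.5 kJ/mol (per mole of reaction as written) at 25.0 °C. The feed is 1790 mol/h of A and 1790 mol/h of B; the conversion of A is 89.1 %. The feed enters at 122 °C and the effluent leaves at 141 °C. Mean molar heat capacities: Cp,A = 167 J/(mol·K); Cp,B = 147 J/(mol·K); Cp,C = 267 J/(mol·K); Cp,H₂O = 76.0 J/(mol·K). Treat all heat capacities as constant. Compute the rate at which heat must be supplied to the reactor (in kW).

Extent of reaction ξ = 0.891 × 1790 = 1594.9 mol/h
Reaction term: ξ·ΔH°_rxn = 1594.9 × 13.5 = 21531 kJ/h
Sensible, feed 122→25 °C: -54520 kJ/h
Outlet flows (mol/h): A 195.11, B 195.11, C 1594.9, H₂O 1594.9
Sensible, products 25→141 °C: 70564 kJ/h
Q = ΔH = 37575 kJ/h = 10.438 kW
Heat supplied = 10.438 kW

Q_in = 10.4 kW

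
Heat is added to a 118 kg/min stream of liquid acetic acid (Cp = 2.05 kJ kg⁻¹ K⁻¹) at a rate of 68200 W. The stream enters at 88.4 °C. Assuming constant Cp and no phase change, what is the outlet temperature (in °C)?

T_out = 105 °C

Q = 68200 W = 4092 kJ/min
ΔT = Q/(ṁ·Cp) = 4092/(118×2.05) = 16.916 K
T_out = 88.4 + 16.916 = 105.32 °C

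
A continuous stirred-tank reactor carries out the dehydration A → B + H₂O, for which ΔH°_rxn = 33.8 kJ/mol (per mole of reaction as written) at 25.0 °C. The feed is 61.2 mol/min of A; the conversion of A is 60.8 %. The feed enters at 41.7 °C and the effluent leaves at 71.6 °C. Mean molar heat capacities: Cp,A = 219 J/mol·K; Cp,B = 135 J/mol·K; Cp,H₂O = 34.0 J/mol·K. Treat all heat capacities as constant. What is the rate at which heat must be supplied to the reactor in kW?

Q_in = 26.2 kW

Extent of reaction ξ = 0.608 × 61.2 = 37.21 mol/min
Reaction term: ξ·ΔH°_rxn = 37.21 × 33.8 = 1257.7 kJ/min
Sensible, feed 41.7→25 °C: -223.83 kJ/min
Outlet flows (mol/min): A 23.99, B 37.21, H₂O 37.21
Sensible, products 25→71.6 °C: 537.87 kJ/min
Q = ΔH = 1571.7 kJ/min = 26.195 kW
Heat supplied = 26.195 kW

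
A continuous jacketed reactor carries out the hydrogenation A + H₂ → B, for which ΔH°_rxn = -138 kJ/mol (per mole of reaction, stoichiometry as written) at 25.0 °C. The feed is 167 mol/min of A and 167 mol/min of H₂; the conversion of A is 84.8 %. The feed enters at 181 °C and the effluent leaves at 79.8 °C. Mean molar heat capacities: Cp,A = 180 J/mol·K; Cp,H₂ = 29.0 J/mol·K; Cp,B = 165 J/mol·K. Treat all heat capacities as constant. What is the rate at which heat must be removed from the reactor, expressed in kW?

Q_out = 390 kW

Extent of reaction ξ = 0.848 × 167 = 141.62 mol/min
Reaction term: ξ·ΔH°_rxn = 141.62 × -138 = -19543 kJ/min
Sensible, feed 181→25 °C: -5444.9 kJ/min
Outlet flows (mol/min): A 25.384, H₂ 25.384, B 141.62
Sensible, products 25→79.8 °C: 1571.2 kJ/min
Q = ΔH = -23417 kJ/min = -390.28 kW
Heat removed = 390.28 kW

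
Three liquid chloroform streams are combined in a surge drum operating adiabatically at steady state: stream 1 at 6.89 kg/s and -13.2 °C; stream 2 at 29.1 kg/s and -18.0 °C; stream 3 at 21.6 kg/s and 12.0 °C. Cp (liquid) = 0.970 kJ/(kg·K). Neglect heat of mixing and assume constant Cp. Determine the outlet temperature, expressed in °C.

No heat crosses the boundary, so H_out = H_in.
Σ ṁᵢCp,ᵢTᵢ = 6.89×0.970×-13.2 + 29.1×0.970×-18.0 + 21.6×0.970×12.0 = -344.88
Σ ṁᵢCp,ᵢ = 6.89×0.970 + 29.1×0.970 + 21.6×0.970 = 55.862
T_out = -344.88 / 55.862 = -6.1738 °C

T_out = -6.17 °C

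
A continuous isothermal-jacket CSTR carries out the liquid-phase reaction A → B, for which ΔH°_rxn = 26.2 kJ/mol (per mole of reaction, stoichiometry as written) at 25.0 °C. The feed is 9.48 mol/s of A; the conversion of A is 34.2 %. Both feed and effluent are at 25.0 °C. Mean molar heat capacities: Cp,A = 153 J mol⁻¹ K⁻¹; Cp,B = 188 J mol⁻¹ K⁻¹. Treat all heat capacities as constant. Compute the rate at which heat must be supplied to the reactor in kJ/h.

Q_in = 306000 kJ/h

Extent of reaction ξ = 0.342 × 9.48 = 3.2422 mol/s
Reaction term: ξ·ΔH°_rxn = 3.2422 × 26.2 = 84.945 kJ/s
Q = ΔH = 84.945 kJ/s = 84.945 kW
Heat supplied = 305800 kJ/h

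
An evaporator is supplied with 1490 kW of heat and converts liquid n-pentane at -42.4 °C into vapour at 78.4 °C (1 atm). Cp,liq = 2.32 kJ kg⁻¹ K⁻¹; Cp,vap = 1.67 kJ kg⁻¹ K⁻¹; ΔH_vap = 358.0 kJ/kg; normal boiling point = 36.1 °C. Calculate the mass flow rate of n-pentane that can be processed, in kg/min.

ṁ = 146 kg/min

Δh = 2.32×(36.1−-42.4) + 358.0 + 1.67×(78.4−36.1) = 610.76 kJ/kg
Q = 1490 kW = 1490 kJ/s = 89400 kJ/min
ṁ = Q/Δh = 89400 / 610.76 = 146.37 kg/min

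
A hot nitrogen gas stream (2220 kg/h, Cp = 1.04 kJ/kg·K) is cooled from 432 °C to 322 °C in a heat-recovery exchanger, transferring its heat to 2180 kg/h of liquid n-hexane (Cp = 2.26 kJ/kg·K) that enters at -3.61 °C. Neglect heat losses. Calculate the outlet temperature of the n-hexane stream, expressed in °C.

T_c,out = 47.9 °C

Heat released by hot stream: Q = 2220 × 1.04 × (432 − 322) = 253970 kJ/h
Energy balance on cold side (adiabatic exchanger): Q = ṁ_c·Cp_c·(T_c,out − T_c,in)
T_c,out = -3.61 + 253970/(2180 × 2.26) = 47.938 °C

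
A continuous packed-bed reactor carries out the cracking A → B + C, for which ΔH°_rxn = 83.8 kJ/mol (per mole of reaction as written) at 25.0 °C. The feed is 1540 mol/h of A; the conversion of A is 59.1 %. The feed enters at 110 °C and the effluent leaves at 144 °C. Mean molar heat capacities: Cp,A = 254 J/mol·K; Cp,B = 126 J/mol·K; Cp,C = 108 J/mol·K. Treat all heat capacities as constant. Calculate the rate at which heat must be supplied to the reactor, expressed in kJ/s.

Extent of reaction ξ = 0.591 × 1540 = 910.14 mol/h
Reaction term: ξ·ΔH°_rxn = 910.14 × 83.8 = 76270 kJ/h
Sensible, feed 110→25 °C: -33249 kJ/h
Outlet flows (mol/h): A 629.86, B 910.14, C 910.14
Sensible, products 25→144 °C: 44382 kJ/h
Q = ΔH = 87403 kJ/h = 24.279 kW
Heat supplied = 24.279 kJ/s

Q_in = 24.3 kJ/s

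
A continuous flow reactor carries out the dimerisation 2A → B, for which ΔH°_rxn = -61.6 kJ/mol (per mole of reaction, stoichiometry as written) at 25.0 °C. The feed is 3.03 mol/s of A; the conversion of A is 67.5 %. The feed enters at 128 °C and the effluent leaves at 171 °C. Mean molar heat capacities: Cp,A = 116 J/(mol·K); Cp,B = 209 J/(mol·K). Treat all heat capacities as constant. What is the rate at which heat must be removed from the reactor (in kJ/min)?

Extent of reaction ξ = 0.675 × 3.03 / 2 = 1.0226 mol/s
Reaction term: ξ·ΔH°_rxn = 1.0226 × -61.6 = -62.994 kJ/s
Sensible, feed 128→25 °C: -36.202 kJ/s
Outlet flows (mol/s): A 0.98475, B 1.0226
Sensible, products 25→171 °C: 47.882 kJ/s
Q = ΔH = -51.314 kJ/s = -51.314 kW
Heat removed = 3078.8 kJ/min

Q_out = 3080 kJ/min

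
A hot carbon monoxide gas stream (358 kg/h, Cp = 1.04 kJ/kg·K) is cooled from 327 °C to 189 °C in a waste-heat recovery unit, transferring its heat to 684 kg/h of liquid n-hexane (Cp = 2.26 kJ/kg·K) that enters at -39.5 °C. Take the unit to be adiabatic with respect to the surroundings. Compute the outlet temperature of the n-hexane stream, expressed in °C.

Heat released by hot stream: Q = 358 × 1.04 × (327 − 189) = 51380 kJ/h
Energy balance on cold side (adiabatic exchanger): Q = ṁ_c·Cp_c·(T_c,out − T_c,in)
T_c,out = -39.5 + 51380/(684 × 2.26) = -6.2623 °C

T_c,out = -6.26 °C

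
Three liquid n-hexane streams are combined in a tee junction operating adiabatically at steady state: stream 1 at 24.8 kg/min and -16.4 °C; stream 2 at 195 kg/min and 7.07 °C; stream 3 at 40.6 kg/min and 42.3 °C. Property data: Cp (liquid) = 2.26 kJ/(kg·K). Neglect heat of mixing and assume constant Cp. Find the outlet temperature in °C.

T_out = 10.3 °C

No heat crosses the boundary, so H_out = H_in.
Σ ṁᵢCp,ᵢTᵢ = 24.8×2.26×-16.4 + 195×2.26×7.07 + 40.6×2.26×42.3 = 6077.8
Σ ṁᵢCp,ᵢ = 24.8×2.26 + 195×2.26 + 40.6×2.26 = 588.5
T_out = 6077.8 / 588.5 = 10.328 °C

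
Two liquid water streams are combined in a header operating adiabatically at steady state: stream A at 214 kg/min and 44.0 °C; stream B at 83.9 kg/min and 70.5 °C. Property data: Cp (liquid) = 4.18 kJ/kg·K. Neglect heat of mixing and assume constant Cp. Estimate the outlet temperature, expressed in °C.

No heat crosses the boundary, so H_out = H_in.
Σ ṁᵢCp,ᵢTᵢ = 214×4.18×44.0 + 83.9×4.18×70.5 = 64083
Σ ṁᵢCp,ᵢ = 214×4.18 + 83.9×4.18 = 1245.2
T_out = 64083 / 1245.2 = 51.463 °C

T_out = 51.5 °C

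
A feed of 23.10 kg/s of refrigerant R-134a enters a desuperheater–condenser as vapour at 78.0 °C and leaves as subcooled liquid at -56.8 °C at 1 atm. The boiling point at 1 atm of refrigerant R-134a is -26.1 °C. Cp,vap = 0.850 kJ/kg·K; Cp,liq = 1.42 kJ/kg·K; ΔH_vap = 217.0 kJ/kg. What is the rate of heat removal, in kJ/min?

vapour 78.0→-26.1 °C: -88.485 kJ/kg
condensation at -26.1 °C: -217 kJ/kg
liquid -26.1→-56.8 °C: -43.594 kJ/kg
Δh = -88.485 + -217 + -43.594 = -349.08 kJ/kg
Q = ṁ·Δh = 23.10 kg/s × -349.08 kJ/kg = -8063.7 kJ/s
|Q| = 8063.7 kW = 483820 kJ/min

Q_c = 484000 kJ/min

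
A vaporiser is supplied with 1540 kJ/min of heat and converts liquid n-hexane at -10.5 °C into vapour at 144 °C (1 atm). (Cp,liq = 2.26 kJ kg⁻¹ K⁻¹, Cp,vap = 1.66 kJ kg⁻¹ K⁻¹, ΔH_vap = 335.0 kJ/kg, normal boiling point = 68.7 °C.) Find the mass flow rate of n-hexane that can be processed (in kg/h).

ṁ = 145 kg/h

Δh = 2.26×(68.7−-10.5) + 335.0 + 1.66×(144−68.7) = 638.99 kJ/kg
Q = 1540 kJ/min = 25.667 kJ/s = 92400 kJ/h
ṁ = Q/Δh = 92400 / 638.99 = 144.6 kg/h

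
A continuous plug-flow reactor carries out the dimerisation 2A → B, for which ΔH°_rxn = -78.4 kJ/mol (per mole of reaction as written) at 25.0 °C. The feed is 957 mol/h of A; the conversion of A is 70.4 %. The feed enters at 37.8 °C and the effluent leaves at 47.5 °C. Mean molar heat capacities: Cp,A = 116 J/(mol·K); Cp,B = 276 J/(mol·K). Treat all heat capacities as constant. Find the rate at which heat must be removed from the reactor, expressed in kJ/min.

Extent of reaction ξ = 0.704 × 957 / 2 = 336.86 mol/h
Reaction term: ξ·ΔH°_rxn = 336.86 × -78.4 = -26410 kJ/h
Sensible, feed 37.8→25 °C: -1421 kJ/h
Outlet flows (mol/h): A 283.27, B 336.86
Sensible, products 25→47.5 °C: 2831.3 kJ/h
Q = ΔH = -25000 kJ/h = -6.9444 kW
Heat removed = 416.66 kJ/min

Q_out = 417 kJ/min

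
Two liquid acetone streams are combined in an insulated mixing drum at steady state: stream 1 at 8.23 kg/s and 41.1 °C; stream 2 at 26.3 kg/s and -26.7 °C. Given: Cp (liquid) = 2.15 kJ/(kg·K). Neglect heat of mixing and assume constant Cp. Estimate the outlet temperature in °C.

T_out = -10.5 °C

Adiabatic, steady state ⇒ Σ ṁᵢCp,ᵢ(T_out − Tᵢ) = 0
T_out = Σ ṁᵢCp,ᵢTᵢ / Σ ṁᵢCp,ᵢ
      = -782.51 / 74.24 = -10.54 °C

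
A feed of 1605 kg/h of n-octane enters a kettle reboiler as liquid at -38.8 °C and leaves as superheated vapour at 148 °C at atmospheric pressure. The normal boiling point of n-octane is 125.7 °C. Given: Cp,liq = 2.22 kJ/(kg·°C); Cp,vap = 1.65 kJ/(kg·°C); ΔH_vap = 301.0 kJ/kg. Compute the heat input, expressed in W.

liquid -38.8→125.7 °C: 365.19 kJ/kg
vaporisation at 125.7 °C: 301 kJ/kg
vapour 125.7→148 °C: 36.795 kJ/kg
Δh = 365.19 + 301 + 36.795 = 702.99 kJ/kg
Q = ṁ·Δh = 1605 kg/h × 702.99 kJ/kg = 1.1283e+06 kJ/h
|Q| = 313.41 kW = 313410 W

Q = 313000 W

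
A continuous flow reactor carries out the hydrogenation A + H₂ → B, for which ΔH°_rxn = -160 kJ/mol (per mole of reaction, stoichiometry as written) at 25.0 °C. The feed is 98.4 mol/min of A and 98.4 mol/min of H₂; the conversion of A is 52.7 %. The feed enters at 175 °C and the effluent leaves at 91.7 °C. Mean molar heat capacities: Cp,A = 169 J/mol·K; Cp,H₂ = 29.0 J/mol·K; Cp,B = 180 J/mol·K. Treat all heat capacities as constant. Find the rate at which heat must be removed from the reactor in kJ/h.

Q_out = 599000 kJ/h

Extent of reaction ξ = 0.527 × 98.4 = 51.857 mol/min
Reaction term: ξ·ΔH°_rxn = 51.857 × -160 = -8297.1 kJ/min
Sensible, feed 175→25 °C: -2922.5 kJ/min
Outlet flows (mol/min): A 46.543, H₂ 46.543, B 51.857
Sensible, products 25→91.7 °C: 1237.3 kJ/min
Q = ΔH = -9982.3 kJ/min = -166.37 kW
Heat removed = 598940 kJ/h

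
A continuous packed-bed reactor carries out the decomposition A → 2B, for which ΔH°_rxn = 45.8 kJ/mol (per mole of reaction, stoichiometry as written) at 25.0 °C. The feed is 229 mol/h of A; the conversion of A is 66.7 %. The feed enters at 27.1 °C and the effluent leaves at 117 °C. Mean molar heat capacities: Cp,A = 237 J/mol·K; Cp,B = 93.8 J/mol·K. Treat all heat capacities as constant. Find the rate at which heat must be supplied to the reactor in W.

Extent of reaction ξ = 0.667 × 229 = 152.74 mol/h
Reaction term: ξ·ΔH°_rxn = 152.74 × 45.8 = 6995.6 kJ/h
Sensible, feed 27.1→25 °C: -113.97 kJ/h
Outlet flows (mol/h): A 76.257, B 305.49
Sensible, products 25→117 °C: 4298.9 kJ/h
Q = ΔH = 11181 kJ/h = 3.1057 kW
Heat supplied = 3105.7 W

Q_in = 3110 W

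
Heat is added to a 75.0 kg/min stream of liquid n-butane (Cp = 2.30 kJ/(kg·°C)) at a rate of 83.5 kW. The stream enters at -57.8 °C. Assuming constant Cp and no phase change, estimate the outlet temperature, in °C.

Q = 83.5 kW = 5010 kJ/min
ΔT = Q/(ṁ·Cp) = 5010/(75.0×2.30) = 29.043 K
T_out = -57.8 + 29.043 = -28.757 °C

T_out = -28.8 °C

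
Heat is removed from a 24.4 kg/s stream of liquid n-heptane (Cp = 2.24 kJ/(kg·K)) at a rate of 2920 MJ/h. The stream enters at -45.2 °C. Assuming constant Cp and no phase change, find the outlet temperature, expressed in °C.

T_out = -60.0 °C

Q = 2920 MJ/h = 811.11 kJ/s
ΔT = Q/(ṁ·Cp) = 811.11/(24.4×2.24) = 14.84 K
T_out = -45.2 − 14.84 = -60.04 °C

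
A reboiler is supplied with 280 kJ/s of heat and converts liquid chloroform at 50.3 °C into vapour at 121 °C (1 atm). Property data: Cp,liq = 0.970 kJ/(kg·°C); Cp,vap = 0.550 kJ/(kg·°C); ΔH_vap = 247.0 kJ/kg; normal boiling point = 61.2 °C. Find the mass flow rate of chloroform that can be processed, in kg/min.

Δh = 0.970×(61.2−50.3) + 247.0 + 0.550×(121−61.2) = 290.46 kJ/kg
Q = 280 kJ/s = 280 kJ/s = 16800 kJ/min
ṁ = Q/Δh = 16800 / 290.46 = 57.839 kg/min

ṁ = 57.8 kg/min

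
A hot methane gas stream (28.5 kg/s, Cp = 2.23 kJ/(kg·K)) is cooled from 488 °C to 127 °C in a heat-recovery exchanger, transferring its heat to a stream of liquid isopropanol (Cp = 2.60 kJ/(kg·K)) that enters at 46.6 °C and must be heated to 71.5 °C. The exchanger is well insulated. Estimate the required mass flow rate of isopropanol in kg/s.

Heat released by hot stream: Q = 28.5 × 2.23 × (488 − 127) = 22943 kJ/s
Energy balance on cold side (adiabatic exchanger): Q = ṁ_c·Cp_c·(T_c,out − T_c,in)
ṁ_c = 22943 / [2.60 × (71.5 − 46.6)] = 354.39 kg/s

ṁ_c = 354 kg/s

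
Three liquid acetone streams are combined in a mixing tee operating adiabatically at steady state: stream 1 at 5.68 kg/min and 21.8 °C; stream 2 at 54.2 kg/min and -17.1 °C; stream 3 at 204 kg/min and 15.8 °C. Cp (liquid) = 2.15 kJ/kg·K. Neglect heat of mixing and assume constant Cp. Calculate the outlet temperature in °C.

T_out = 9.17 °C

Energy balance with Q = 0: Σ ṁᵢCp,ᵢ(T_out − Tᵢ) = 0
T_out = Σ ṁᵢCp,ᵢTᵢ / Σ ṁᵢCp,ᵢ
      = 5203.4 / 567.34 = 9.1716 °C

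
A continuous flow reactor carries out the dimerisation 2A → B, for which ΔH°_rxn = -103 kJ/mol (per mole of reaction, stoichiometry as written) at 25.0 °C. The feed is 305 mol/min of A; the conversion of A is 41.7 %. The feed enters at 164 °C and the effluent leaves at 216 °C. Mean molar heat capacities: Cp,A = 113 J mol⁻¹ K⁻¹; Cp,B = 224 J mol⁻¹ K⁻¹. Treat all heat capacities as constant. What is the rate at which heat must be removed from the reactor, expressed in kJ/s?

Q_out = 79.7 kJ/s

Extent of reaction ξ = 0.417 × 305 / 2 = 63.592 mol/min
Reaction term: ξ·ΔH°_rxn = 63.592 × -103 = -6550 kJ/min
Sensible, feed 164→25 °C: -4790.6 kJ/min
Outlet flows (mol/min): A 177.81, B 63.592
Sensible, products 25→216 °C: 6558.5 kJ/min
Q = ΔH = -4782.1 kJ/min = -79.702 kW
Heat removed = 79.702 kJ/s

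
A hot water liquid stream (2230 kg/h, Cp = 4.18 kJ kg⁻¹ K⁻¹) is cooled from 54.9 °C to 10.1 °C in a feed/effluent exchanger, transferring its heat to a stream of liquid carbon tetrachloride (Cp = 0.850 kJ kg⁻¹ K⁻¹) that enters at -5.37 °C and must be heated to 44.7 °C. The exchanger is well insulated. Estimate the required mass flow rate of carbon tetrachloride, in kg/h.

Heat released by hot stream: Q = 2230 × 4.18 × (54.9 − 10.1) = 417600 kJ/h
Energy balance on cold side (adiabatic exchanger): Q = ṁ_c·Cp_c·(T_c,out − T_c,in)
ṁ_c = 417600 / [0.850 × (44.7 − -5.37)] = 9812.1 kg/h

ṁ_c = 9810 kg/h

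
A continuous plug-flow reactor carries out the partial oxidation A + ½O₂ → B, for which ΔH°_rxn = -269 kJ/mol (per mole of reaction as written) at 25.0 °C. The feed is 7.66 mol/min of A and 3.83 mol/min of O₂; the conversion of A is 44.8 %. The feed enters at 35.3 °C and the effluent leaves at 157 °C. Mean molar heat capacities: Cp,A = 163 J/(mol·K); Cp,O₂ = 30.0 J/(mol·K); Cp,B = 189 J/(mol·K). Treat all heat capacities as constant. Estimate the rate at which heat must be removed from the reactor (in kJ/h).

Extent of reaction ξ = 0.448 × 7.66 = 3.4317 mol/min
Reaction term: ξ·ΔH°_rxn = 3.4317 × -269 = -923.12 kJ/min
Sensible, feed 35.3→25 °C: -14.044 kJ/min
Outlet flows (mol/min): A 4.2283, O₂ 2.1142, B 3.4317
Sensible, products 25→157 °C: 184.96 kJ/min
Q = ΔH = -752.2 kJ/min = -12.537 kW
Heat removed = 45132 kJ/h

Q_out = 45100 kJ/h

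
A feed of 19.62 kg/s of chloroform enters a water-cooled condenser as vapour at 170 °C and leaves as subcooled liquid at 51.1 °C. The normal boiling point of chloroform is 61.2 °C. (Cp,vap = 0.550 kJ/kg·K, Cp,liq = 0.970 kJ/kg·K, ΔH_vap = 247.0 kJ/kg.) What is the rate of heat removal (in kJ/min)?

vapour 170→61.2 °C: -59.84 kJ/kg
condensation at 61.2 °C: -247 kJ/kg
liquid 61.2→51.1 °C: -9.797 kJ/kg
Δh = -59.84 + -247 + -9.797 = -316.64 kJ/kg
Q = ṁ·Δh = 19.62 kg/s × -316.64 kJ/kg = -6212.4 kJ/s
|Q| = 6212.4 kW = 372750 kJ/min

Q_c = 373000 kJ/min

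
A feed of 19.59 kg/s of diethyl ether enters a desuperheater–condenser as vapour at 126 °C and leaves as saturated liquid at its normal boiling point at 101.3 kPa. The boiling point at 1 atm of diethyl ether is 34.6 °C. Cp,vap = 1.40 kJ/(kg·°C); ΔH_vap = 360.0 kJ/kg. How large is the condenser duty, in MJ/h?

vapour 126→34.6 °C: -127.96 kJ/kg
condensation at 34.6 °C: -360 kJ/kg
Δh = -127.96 + -360 = -487.96 kJ/kg
Q = ṁ·Δh = 19.59 kg/s × -487.96 kJ/kg = -9559.1 kJ/s
|Q| = 9559.1 kW = 34413 MJ/h

Q_c = 34400 MJ/h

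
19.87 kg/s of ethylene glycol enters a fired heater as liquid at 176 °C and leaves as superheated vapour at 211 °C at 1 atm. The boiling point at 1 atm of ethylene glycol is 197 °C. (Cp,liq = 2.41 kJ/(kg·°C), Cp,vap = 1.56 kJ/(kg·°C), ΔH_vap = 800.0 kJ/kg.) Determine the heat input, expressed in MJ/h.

liquid 176→197 °C: 50.61 kJ/kg
vaporisation at 197 °C: 800 kJ/kg
vapour 197→211 °C: 21.84 kJ/kg
Δh = 50.61 + 800 + 21.84 = 872.45 kJ/kg
Q = ṁ·Δh = 19.87 kg/s × 872.45 kJ/kg = 17336 kJ/s
|Q| = 17336 kW = 62408 MJ/h

Q = 62400 MJ/h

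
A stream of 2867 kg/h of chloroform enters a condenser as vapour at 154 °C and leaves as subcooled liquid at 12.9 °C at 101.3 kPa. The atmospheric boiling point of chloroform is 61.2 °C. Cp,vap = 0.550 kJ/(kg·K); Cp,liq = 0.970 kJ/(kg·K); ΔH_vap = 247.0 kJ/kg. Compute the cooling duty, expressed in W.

vapour 154→61.2 °C: -51.04 kJ/kg
condensation at 61.2 °C: -247 kJ/kg
liquid 61.2→12.9 °C: -46.851 kJ/kg
Δh = -51.04 + -247 + -46.851 = -344.89 kJ/kg
Q = ṁ·Δh = 2867 kg/h × -344.89 kJ/kg = -988800 kJ/h
|Q| = 274.67 kW = 274670 W

Q_c = 275000 W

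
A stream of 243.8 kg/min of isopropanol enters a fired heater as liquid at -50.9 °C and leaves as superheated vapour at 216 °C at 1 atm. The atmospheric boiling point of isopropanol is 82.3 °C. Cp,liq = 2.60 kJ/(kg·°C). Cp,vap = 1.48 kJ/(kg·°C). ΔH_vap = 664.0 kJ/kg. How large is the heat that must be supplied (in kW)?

Q = 4910 kW

liquid -50.9→82.3 °C: 346.32 kJ/kg
vaporisation at 82.3 °C: 664 kJ/kg
vapour 82.3→216 °C: 197.88 kJ/kg
Δh = 346.32 + 664 + 197.88 = 1208.2 kJ/kg
Q = ṁ·Δh = 243.8 kg/min × 1208.2 kJ/kg = 294560 kJ/min
|Q| = 4909.3 kW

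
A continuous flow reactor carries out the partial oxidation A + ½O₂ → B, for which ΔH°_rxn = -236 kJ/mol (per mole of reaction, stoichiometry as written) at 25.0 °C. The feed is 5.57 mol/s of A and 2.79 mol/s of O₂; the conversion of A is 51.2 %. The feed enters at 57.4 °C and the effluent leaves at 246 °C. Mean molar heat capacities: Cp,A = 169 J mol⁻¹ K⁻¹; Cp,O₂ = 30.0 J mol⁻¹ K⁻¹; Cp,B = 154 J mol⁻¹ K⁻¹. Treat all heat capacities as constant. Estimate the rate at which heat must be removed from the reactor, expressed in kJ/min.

Q_out = 29900 kJ/min

Extent of reaction ξ = 0.512 × 5.57 = 2.8518 mol/s
Reaction term: ξ·ΔH°_rxn = 2.8518 × -236 = -673.03 kJ/s
Sensible, feed 57.4→25 °C: -33.211 kJ/s
Outlet flows (mol/s): A 2.7182, O₂ 1.3641, B 2.8518
Sensible, products 25→246 °C: 207.62 kJ/s
Q = ΔH = -498.62 kJ/s = -498.62 kW
Heat removed = 29917 kJ/min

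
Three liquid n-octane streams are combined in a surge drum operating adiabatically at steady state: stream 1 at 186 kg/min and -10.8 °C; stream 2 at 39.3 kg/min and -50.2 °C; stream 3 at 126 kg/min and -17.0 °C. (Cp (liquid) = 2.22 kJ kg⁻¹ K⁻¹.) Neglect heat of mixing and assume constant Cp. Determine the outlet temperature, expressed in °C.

T_out = -17.4 °C

No heat crosses the boundary, so H_out = H_in.
Σ ṁᵢCp,ᵢTᵢ = 186×2.22×-10.8 + 39.3×2.22×-50.2 + 126×2.22×-17.0 = -13595
Σ ṁᵢCp,ᵢ = 186×2.22 + 39.3×2.22 + 126×2.22 = 779.89
T_out = -13595 / 779.89 = -17.431 °C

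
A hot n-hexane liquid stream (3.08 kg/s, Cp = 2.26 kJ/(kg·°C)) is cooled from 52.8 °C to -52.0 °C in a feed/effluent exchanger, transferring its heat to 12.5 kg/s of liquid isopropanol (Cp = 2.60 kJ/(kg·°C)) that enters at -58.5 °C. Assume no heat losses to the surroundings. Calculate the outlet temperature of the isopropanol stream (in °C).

T_c,out = -36.1 °C

Heat released by hot stream: Q = 3.08 × 2.26 × (52.8 − -52.0) = 729.49 kJ/s
Energy balance on cold side (adiabatic exchanger): Q = ṁ_c·Cp_c·(T_c,out − T_c,in)
T_c,out = -58.5 + 729.49/(12.5 × 2.60) = -36.054 °C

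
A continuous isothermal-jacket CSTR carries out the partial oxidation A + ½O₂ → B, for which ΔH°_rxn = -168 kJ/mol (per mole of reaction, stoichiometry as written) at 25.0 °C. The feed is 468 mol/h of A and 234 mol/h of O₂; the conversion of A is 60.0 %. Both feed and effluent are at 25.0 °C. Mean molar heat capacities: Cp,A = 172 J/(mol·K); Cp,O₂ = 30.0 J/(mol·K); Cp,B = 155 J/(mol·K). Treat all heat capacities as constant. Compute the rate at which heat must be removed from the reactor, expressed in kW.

Extent of reaction ξ = 0.600 × 468 = 280.8 mol/h
Reaction term: ξ·ΔH°_rxn = 280.8 × -168 = -47174 kJ/h
Q = ΔH = -47174 kJ/h = -13.104 kW
Heat removed = 13.104 kW

Q_out = 13.1 kW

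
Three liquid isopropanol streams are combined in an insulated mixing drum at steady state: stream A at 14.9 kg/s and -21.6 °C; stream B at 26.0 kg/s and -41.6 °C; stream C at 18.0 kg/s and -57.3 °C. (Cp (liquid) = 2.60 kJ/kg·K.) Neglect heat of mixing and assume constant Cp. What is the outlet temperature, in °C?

T_out = -41.3 °C

No heat crosses the boundary, so H_out = H_in.
T_out = Σ ṁᵢCp,ᵢTᵢ / Σ ṁᵢCp,ᵢ
      = -6330.6 / 153.14 = -41.339 °C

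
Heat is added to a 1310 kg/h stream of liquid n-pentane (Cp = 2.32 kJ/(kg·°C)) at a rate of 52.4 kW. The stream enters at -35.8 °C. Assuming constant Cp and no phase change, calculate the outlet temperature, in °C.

T_out = 26.3 °C

Q = 52.4 kW = 188640 kJ/h
ΔT = Q/(ṁ·Cp) = 188640/(1310×2.32) = 62.069 K
T_out = -35.8 + 62.069 = 26.269 °C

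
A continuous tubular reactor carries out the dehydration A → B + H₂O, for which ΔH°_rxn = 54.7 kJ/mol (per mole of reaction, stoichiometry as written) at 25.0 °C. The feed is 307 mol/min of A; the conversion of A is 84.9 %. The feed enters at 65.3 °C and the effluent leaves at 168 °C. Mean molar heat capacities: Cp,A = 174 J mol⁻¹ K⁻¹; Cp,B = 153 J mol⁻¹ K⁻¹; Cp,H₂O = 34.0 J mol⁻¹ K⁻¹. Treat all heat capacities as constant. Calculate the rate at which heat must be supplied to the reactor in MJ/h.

Extent of reaction ξ = 0.849 × 307 = 260.64 mol/min
Reaction term: ξ·ΔH°_rxn = 260.64 × 54.7 = 14257 kJ/min
Sensible, feed 65.3→25 °C: -2152.7 kJ/min
Outlet flows (mol/min): A 46.357, B 260.64, H₂O 260.64
Sensible, products 25→168 °C: 8123.3 kJ/min
Q = ΔH = 20228 kJ/min = 337.13 kW
Heat supplied = 1213.7 MJ/h

Q_in = 1210 MJ/h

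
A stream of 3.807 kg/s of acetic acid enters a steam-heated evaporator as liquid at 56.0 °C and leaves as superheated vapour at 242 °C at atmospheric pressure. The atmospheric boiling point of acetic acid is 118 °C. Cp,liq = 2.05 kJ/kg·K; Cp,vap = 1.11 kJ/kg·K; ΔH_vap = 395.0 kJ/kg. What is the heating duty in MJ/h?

Q = 9040 MJ/h

liquid 56.0→118 °C: 127.1 kJ/kg
vaporisation at 118 °C: 395 kJ/kg
vapour 118→242 °C: 137.64 kJ/kg
Δh = 127.1 + 395 + 137.64 = 659.74 kJ/kg
Q = ṁ·Δh = 3.807 kg/s × 659.74 kJ/kg = 2511.6 kJ/s
|Q| = 2511.6 kW = 9041.9 MJ/h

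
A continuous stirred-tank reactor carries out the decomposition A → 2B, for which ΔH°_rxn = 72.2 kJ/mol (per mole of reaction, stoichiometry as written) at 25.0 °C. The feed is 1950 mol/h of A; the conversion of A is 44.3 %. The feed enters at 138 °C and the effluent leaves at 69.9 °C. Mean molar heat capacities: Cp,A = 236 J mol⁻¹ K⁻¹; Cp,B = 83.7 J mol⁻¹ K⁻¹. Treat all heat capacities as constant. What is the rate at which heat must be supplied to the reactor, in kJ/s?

Q_in = 7.88 kJ/s

Extent of reaction ξ = 0.443 × 1950 = 863.85 mol/h
Reaction term: ξ·ΔH°_rxn = 863.85 × 72.2 = 62370 kJ/h
Sensible, feed 138→25 °C: -52003 kJ/h
Outlet flows (mol/h): A 1086.2, B 1727.7
Sensible, products 25→69.9 °C: 18002 kJ/h
Q = ΔH = 28370 kJ/h = 7.8804 kW
Heat supplied = 7.8804 kJ/s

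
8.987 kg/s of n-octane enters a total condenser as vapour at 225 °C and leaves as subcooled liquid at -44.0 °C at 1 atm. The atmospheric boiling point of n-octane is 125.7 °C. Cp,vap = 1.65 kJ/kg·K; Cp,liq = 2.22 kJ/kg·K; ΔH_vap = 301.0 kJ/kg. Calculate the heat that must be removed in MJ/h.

Q_c = 27200 MJ/h

vapour 225→125.7 °C: -163.84 kJ/kg
condensation at 125.7 °C: -301 kJ/kg
liquid 125.7→-44.0 °C: -376.73 kJ/kg
Δh = -163.84 + -301 + -376.73 = -841.58 kJ/kg
Q = ṁ·Δh = 8.987 kg/s × -841.58 kJ/kg = -7563.3 kJ/s
|Q| = 7563.3 kW = 27228 MJ/h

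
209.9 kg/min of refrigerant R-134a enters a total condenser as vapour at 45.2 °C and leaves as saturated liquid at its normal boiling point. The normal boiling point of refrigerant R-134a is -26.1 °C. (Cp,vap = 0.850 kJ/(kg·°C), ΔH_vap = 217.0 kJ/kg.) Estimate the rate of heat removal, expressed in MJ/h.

vapour 45.2→-26.1 °C: -60.605 kJ/kg
condensation at -26.1 °C: -217 kJ/kg
Δh = -60.605 + -217 = -277.61 kJ/kg
Q = ṁ·Δh = 209.9 kg/min × -277.61 kJ/kg = -58269 kJ/min
|Q| = 971.15 kW = 3496.2 MJ/h

Q_c = 3500 MJ/h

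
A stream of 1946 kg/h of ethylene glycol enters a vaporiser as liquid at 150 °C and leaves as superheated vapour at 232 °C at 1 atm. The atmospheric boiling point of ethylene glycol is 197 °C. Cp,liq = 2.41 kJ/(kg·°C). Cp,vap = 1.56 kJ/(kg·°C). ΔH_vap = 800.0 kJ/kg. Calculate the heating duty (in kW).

Q = 523 kW

liquid 150→197 °C: 113.27 kJ/kg
vaporisation at 197 °C: 800 kJ/kg
vapour 197→232 °C: 54.6 kJ/kg
Δh = 113.27 + 800 + 54.6 = 967.87 kJ/kg
Q = ṁ·Δh = 1946 kg/h × 967.87 kJ/kg = 1.8835e+06 kJ/h
|Q| = 523.19 kW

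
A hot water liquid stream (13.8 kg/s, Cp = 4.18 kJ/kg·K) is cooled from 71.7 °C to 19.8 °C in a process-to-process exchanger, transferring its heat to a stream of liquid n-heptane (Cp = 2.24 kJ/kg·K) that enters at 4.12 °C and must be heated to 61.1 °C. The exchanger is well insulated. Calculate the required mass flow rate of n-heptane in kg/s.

ṁ_c = 23.5 kg/s

Heat released by hot stream: Q = 13.8 × 4.18 × (71.7 − 19.8) = 2993.8 kJ/s
Energy balance on cold side (adiabatic exchanger): Q = ṁ_c·Cp_c·(T_c,out − T_c,in)
ṁ_c = 2993.8 / [2.24 × (61.1 − 4.12)] = 23.456 kg/s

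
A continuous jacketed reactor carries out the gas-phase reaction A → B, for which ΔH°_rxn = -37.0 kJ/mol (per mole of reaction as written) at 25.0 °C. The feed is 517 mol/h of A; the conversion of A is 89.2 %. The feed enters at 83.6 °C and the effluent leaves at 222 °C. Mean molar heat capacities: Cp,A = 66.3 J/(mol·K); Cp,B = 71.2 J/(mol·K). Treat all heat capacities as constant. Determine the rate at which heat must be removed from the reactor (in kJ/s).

Extent of reaction ξ = 0.892 × 517 = 461.16 mol/h
Reaction term: ξ·ΔH°_rxn = 461.16 × -37.0 = -17063 kJ/h
Sensible, feed 83.6→25 °C: -2008.6 kJ/h
Outlet flows (mol/h): A 55.836, B 461.16
Sensible, products 25→222 °C: 7197.8 kJ/h
Q = ΔH = -11874 kJ/h = -3.2983 kW
Heat removed = 3.2983 kJ/s

Q_out = 3.30 kJ/s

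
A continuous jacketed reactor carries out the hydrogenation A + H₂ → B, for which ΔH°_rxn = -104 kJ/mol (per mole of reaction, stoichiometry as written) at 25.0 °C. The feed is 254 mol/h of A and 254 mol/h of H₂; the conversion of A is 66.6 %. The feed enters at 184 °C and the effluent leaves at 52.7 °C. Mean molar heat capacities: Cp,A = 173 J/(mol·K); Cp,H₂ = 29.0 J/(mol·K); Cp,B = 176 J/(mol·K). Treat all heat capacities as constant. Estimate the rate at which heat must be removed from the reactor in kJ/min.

Extent of reaction ξ = 0.666 × 254 = 169.16 mol/h
Reaction term: ξ·ΔH°_rxn = 169.16 × -104 = -17593 kJ/h
Sensible, feed 184→25 °C: -8158 kJ/h
Outlet flows (mol/h): A 84.836, H₂ 84.836, B 169.16
Sensible, products 25→52.7 °C: 1299.4 kJ/h
Q = ΔH = -24452 kJ/h = -6.7921 kW
Heat removed = 407.53 kJ/min

Q_out = 408 kJ/min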